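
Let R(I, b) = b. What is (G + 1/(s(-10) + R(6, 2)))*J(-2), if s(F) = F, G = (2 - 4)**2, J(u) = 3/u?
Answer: -93/16 ≈ -5.8125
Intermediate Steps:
G = 4 (G = (-2)**2 = 4)
(G + 1/(s(-10) + R(6, 2)))*J(-2) = (4 + 1/(-10 + 2))*(3/(-2)) = (4 + 1/(-8))*(3*(-1/2)) = (4 - 1/8)*(-3/2) = (31/8)*(-3/2) = -93/16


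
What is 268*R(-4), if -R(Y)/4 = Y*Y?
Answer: -17152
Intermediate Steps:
R(Y) = -4*Y² (R(Y) = -4*Y*Y = -4*Y²)
268*R(-4) = 268*(-4*(-4)²) = 268*(-4*16) = 268*(-64) = -17152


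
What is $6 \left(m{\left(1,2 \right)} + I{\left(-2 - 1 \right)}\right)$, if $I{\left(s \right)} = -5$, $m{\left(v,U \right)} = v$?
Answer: $-24$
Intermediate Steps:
$6 \left(m{\left(1,2 \right)} + I{\left(-2 - 1 \right)}\right) = 6 \left(1 - 5\right) = 6 \left(-4\right) = -24$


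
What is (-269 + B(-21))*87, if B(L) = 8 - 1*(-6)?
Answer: -22185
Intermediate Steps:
B(L) = 14 (B(L) = 8 + 6 = 14)
(-269 + B(-21))*87 = (-269 + 14)*87 = -255*87 = -22185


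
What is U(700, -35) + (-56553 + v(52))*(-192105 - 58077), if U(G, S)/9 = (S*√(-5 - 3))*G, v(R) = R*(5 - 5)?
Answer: 14148542646 - 441000*I*√2 ≈ 1.4149e+10 - 6.2367e+5*I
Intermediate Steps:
v(R) = 0 (v(R) = R*0 = 0)
U(G, S) = 18*I*G*S*√2 (U(G, S) = 9*((S*√(-5 - 3))*G) = 9*((S*√(-8))*G) = 9*((S*(2*I*√2))*G) = 9*((2*I*S*√2)*G) = 9*(2*I*G*S*√2) = 18*I*G*S*√2)
U(700, -35) + (-56553 + v(52))*(-192105 - 58077) = 18*I*700*(-35)*√2 + (-56553 + 0)*(-192105 - 58077) = -441000*I*√2 - 56553*(-250182) = -441000*I*√2 + 14148542646 = 14148542646 - 441000*I*√2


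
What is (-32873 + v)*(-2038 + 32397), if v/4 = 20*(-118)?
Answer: -1284580367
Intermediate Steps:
v = -9440 (v = 4*(20*(-118)) = 4*(-2360) = -9440)
(-32873 + v)*(-2038 + 32397) = (-32873 - 9440)*(-2038 + 32397) = -42313*30359 = -1284580367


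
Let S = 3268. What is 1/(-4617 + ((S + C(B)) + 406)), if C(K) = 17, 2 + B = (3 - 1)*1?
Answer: -1/926 ≈ -0.0010799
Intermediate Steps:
B = 0 (B = -2 + (3 - 1)*1 = -2 + 2*1 = -2 + 2 = 0)
1/(-4617 + ((S + C(B)) + 406)) = 1/(-4617 + ((3268 + 17) + 406)) = 1/(-4617 + (3285 + 406)) = 1/(-4617 + 3691) = 1/(-926) = -1/926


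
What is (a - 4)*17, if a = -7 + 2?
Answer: -153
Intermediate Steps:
a = -5
(a - 4)*17 = (-5 - 4)*17 = -9*17 = -153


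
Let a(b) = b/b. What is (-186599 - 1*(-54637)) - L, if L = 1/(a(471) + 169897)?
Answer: -22420079877/169898 ≈ -1.3196e+5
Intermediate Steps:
a(b) = 1
L = 1/169898 (L = 1/(1 + 169897) = 1/169898 ≈ 5.8859e-6)
(-186599 - 1*(-54637)) - L = (-186599 - 1*(-54637)) - 1*1/169898 = (-186599 + 54637) - 1/169898 = -131962 - 1/169898 = -22420079877/169898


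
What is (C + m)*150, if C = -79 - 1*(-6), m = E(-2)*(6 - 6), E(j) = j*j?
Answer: -10950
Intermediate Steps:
E(j) = j**2
m = 0 (m = (-2)**2*(6 - 6) = 4*0 = 0)
C = -73 (C = -79 + 6 = -73)
(C + m)*150 = (-73 + 0)*150 = -73*150 = -10950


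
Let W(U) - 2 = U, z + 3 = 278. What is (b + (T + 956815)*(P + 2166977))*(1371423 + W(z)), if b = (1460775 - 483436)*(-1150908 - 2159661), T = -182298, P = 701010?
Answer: -1391237820763080400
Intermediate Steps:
z = 275 (z = -3 + 278 = 275)
W(U) = 2 + U
b = -3235548195891 (b = 977339*(-3310569) = -3235548195891)
(b + (T + 956815)*(P + 2166977))*(1371423 + W(z)) = (-3235548195891 + (-182298 + 956815)*(701010 + 2166977))*(1371423 + (2 + 275)) = (-3235548195891 + 774517*2867987)*(1371423 + 277) = (-3235548195891 + 2221304687279)*1371700 = -1014243508612*1371700 = -1391237820763080400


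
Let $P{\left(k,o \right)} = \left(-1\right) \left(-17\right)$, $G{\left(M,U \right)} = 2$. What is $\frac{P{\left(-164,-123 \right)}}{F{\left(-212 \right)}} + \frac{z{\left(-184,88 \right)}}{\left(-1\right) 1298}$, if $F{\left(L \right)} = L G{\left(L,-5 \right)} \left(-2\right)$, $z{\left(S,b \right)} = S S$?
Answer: $- \frac{14343911}{550352} \approx -26.063$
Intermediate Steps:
$P{\left(k,o \right)} = 17$
$z{\left(S,b \right)} = S^{2}$
$F{\left(L \right)} = - 4 L$ ($F{\left(L \right)} = L 2 \left(-2\right) = 2 L \left(-2\right) = - 4 L$)
$\frac{P{\left(-164,-123 \right)}}{F{\left(-212 \right)}} + \frac{z{\left(-184,88 \right)}}{\left(-1\right) 1298} = \frac{17}{\left(-4\right) \left(-212\right)} + \frac{\left(-184\right)^{2}}{\left(-1\right) 1298} = \frac{17}{848} + \frac{33856}{-1298} = 17 \cdot \frac{1}{848} + 33856 \left(- \frac{1}{1298}\right) = \frac{17}{848} - \frac{16928}{649} = - \frac{14343911}{550352}$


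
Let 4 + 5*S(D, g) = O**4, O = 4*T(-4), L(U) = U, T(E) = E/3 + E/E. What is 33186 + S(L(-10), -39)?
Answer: 13440262/405 ≈ 33186.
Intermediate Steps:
T(E) = 1 + E/3 (T(E) = E*(1/3) + 1 = E/3 + 1 = 1 + E/3)
O = -4/3 (O = 4*(1 + (1/3)*(-4)) = 4*(1 - 4/3) = 4*(-1/3) = -4/3 ≈ -1.3333)
S(D, g) = -68/405 (S(D, g) = -4/5 + (-4/3)**4/5 = -4/5 + (1/5)*(256/81) = -4/5 + 256/405 = -68/405)
33186 + S(L(-10), -39) = 33186 - 68/405 = 13440262/405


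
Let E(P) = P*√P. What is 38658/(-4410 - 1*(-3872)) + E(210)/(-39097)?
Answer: -19329/269 - 210*√210/39097 ≈ -71.933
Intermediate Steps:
E(P) = P^(3/2)
38658/(-4410 - 1*(-3872)) + E(210)/(-39097) = 38658/(-4410 - 1*(-3872)) + 210^(3/2)/(-39097) = 38658/(-4410 + 3872) + (210*√210)*(-1/39097) = 38658/(-538) - 210*√210/39097 = 38658*(-1/538) - 210*√210/39097 = -19329/269 - 210*√210/39097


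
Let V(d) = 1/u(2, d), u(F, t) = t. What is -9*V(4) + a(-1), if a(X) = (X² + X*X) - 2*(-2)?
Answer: 15/4 ≈ 3.7500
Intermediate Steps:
a(X) = 4 + 2*X² (a(X) = (X² + X²) + 4 = 2*X² + 4 = 4 + 2*X²)
V(d) = 1/d
-9*V(4) + a(-1) = -9/4 + (4 + 2*(-1)²) = -9*¼ + (4 + 2*1) = -9/4 + (4 + 2) = -9/4 + 6 = 15/4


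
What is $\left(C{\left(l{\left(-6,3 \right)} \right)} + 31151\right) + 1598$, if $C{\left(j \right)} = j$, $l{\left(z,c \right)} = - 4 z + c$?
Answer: $32776$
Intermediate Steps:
$l{\left(z,c \right)} = c - 4 z$
$\left(C{\left(l{\left(-6,3 \right)} \right)} + 31151\right) + 1598 = \left(\left(3 - -24\right) + 31151\right) + 1598 = \left(\left(3 + 24\right) + 31151\right) + 1598 = \left(27 + 31151\right) + 1598 = 31178 + 1598 = 32776$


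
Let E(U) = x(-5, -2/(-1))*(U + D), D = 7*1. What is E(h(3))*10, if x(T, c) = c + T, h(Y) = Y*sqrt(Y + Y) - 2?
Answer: -150 - 90*sqrt(6) ≈ -370.45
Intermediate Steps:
D = 7
h(Y) = -2 + sqrt(2)*Y**(3/2) (h(Y) = Y*sqrt(2*Y) - 2 = Y*(sqrt(2)*sqrt(Y)) - 2 = sqrt(2)*Y**(3/2) - 2 = -2 + sqrt(2)*Y**(3/2))
x(T, c) = T + c
E(U) = -21 - 3*U (E(U) = (-5 - 2/(-1))*(U + 7) = (-5 - 2*(-1))*(7 + U) = (-5 + 2)*(7 + U) = -3*(7 + U) = -21 - 3*U)
E(h(3))*10 = (-21 - 3*(-2 + sqrt(2)*3**(3/2)))*10 = (-21 - 3*(-2 + sqrt(2)*(3*sqrt(3))))*10 = (-21 - 3*(-2 + 3*sqrt(6)))*10 = (-21 + (6 - 9*sqrt(6)))*10 = (-15 - 9*sqrt(6))*10 = -150 - 90*sqrt(6)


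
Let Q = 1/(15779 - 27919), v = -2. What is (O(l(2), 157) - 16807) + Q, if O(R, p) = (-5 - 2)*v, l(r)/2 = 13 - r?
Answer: -203867021/12140 ≈ -16793.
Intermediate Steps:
l(r) = 26 - 2*r (l(r) = 2*(13 - r) = 26 - 2*r)
O(R, p) = 14 (O(R, p) = (-5 - 2)*(-2) = -7*(-2) = 14)
Q = -1/12140 (Q = 1/(-12140) = -1/12140 ≈ -8.2372e-5)
(O(l(2), 157) - 16807) + Q = (14 - 16807) - 1/12140 = -16793 - 1/12140 = -203867021/12140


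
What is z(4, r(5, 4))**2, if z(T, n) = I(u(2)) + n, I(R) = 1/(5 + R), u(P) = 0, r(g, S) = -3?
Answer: 196/25 ≈ 7.8400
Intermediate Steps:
z(T, n) = 1/5 + n (z(T, n) = 1/(5 + 0) + n = 1/5 + n)
z(4, r(5, 4))**2 = (1/5 - 3)**2 = (-14/5)**2 = 196/25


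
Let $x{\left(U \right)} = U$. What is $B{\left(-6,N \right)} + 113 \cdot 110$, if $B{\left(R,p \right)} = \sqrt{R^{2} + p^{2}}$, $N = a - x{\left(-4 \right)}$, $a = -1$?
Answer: $12430 + 3 \sqrt{5} \approx 12437.0$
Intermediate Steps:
$N = 3$ ($N = -1 - -4 = -1 + 4 = 3$)
$B{\left(-6,N \right)} + 113 \cdot 110 = \sqrt{\left(-6\right)^{2} + 3^{2}} + 113 \cdot 110 = \sqrt{36 + 9} + 12430 = \sqrt{45} + 12430 = 3 \sqrt{5} + 12430 = 12430 + 3 \sqrt{5}$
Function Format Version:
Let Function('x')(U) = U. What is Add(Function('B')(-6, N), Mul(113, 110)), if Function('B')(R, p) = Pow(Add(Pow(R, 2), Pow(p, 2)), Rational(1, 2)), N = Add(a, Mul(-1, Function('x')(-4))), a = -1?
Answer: Add(12430, Mul(3, Pow(5, Rational(1, 2)))) ≈ 12437.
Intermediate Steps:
N = 3 (N = Add(-1, Mul(-1, -4)) = Add(-1, 4) = 3)
Add(Function('B')(-6, N), Mul(113, 110)) = Add(Pow(Add(Pow(-6, 2), Pow(3, 2)), Rational(1, 2)), Mul(113, 110)) = Add(Pow(Add(36, 9), Rational(1, 2)), 12430) = Add(Pow(45, Rational(1, 2)), 12430) = Add(Mul(3, Pow(5, Rational(1, 2))), 12430) = Add(12430, Mul(3, Pow(5, Rational(1, 2))))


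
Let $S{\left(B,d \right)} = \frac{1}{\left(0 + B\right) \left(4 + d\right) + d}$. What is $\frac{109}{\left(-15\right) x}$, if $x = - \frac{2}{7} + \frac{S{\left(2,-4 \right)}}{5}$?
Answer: $\frac{3052}{141} \approx 21.645$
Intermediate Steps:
$S{\left(B,d \right)} = \frac{1}{d + B \left(4 + d\right)}$ ($S{\left(B,d \right)} = \frac{1}{B \left(4 + d\right) + d} = \frac{1}{d + B \left(4 + d\right)}$)
$x = - \frac{47}{140}$ ($x = - \frac{2}{7} + \frac{1}{\left(-4 + 4 \cdot 2 + 2 \left(-4\right)\right) 5} = \left(-2\right) \frac{1}{7} + \frac{1}{-4 + 8 - 8} \cdot \frac{1}{5} = - \frac{2}{7} + \frac{1}{-4} \cdot \frac{1}{5} = - \frac{2}{7} - \frac{1}{20} = - \frac{47}{140} \approx -0.33571$)
$\frac{109}{\left(-15\right) x} = \frac{109}{\left(-15\right) \left(- \frac{47}{140}\right)} = \frac{109}{\frac{141}{28}} = 109 \cdot \frac{28}{141} = \frac{3052}{141}$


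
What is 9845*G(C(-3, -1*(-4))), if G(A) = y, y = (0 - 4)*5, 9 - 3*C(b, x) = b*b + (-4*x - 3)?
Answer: -196900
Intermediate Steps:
C(b, x) = 4 - b²/3 + 4*x/3 (C(b, x) = 3 - (b*b + (-4*x - 3))/3 = 3 - (b² + (-3 - 4*x))/3 = 3 - (-3 + b² - 4*x)/3 = 3 + (1 - b²/3 + 4*x/3) = 4 - b²/3 + 4*x/3)
y = -20 (y = -4*5 = -20)
G(A) = -20
9845*G(C(-3, -1*(-4))) = 9845*(-20) = -196900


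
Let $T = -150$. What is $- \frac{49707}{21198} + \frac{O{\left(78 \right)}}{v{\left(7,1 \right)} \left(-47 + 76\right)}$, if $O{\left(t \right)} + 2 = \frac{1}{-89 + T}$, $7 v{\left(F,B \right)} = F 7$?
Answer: $- \frac{807262787}{342821122} \approx -2.3548$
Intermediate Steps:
$v{\left(F,B \right)} = F$ ($v{\left(F,B \right)} = \frac{F 7}{7} = \frac{7 F}{7} = F$)
$O{\left(t \right)} = - \frac{479}{239}$ ($O{\left(t \right)} = -2 + \frac{1}{-89 - 150} = -2 + \frac{1}{-239} = -2 - \frac{1}{239} = - \frac{479}{239}$)
$- \frac{49707}{21198} + \frac{O{\left(78 \right)}}{v{\left(7,1 \right)} \left(-47 + 76\right)} = - \frac{49707}{21198} - \frac{479}{239 \cdot 7 \left(-47 + 76\right)} = \left(-49707\right) \frac{1}{21198} - \frac{479}{239 \cdot 7 \cdot 29} = - \frac{16569}{7066} - \frac{479}{239 \cdot 203} = - \frac{16569}{7066} - \frac{479}{48517} = - \frac{807262787}{342821122}$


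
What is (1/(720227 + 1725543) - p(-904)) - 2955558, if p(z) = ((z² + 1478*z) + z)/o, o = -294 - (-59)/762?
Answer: -1619954432185288571/547776661130 ≈ -2.9573e+6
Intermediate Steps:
o = -223969/762 (o = -294 - (-59)/762 = -294 - 1*(-59/762) = -294 + 59/762 = -223969/762 ≈ -293.92)
p(z) = -1126998*z/223969 - 762*z²/223969 (p(z) = ((z² + 1478*z) + z)/(-223969/762) = (z² + 1479*z)*(-762/223969) = -1126998*z/223969 - 762*z²/223969)
(1/(720227 + 1725543) - p(-904)) - 2955558 = (1/(720227 + 1725543) - (-762)*(-904)*(1479 - 904)/223969) - 2955558 = (1/2445770 - (-762)*(-904)*575/223969) - 2955558 = (1/2445770 - 1*396087600/223969) - 2955558 = (1/2445770 - 396087600/223969) - 2955558 = -968739169228031/547776661130 - 2955558 = -1619954432185288571/547776661130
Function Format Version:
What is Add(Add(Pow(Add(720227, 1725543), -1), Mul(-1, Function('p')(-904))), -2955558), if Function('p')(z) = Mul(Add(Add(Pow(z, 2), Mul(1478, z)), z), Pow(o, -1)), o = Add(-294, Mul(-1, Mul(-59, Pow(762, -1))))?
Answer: Rational(-1619954432185288571, 547776661130) ≈ -2.9573e+6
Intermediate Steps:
o = Rational(-223969, 762) (o = Add(-294, Mul(-1, Mul(-59, Rational(1, 762)))) = Add(-294, Mul(-1, Rational(-59, 762))) = Add(-294, Rational(59, 762)) = Rational(-223969, 762) ≈ -293.92)
Function('p')(z) = Add(Mul(Rational(-1126998, 223969), z), Mul(Rational(-762, 223969), Pow(z, 2))) (Function('p')(z) = Mul(Add(Add(Pow(z, 2), Mul(1478, z)), z), Pow(Rational(-223969, 762), -1)) = Mul(Add(Pow(z, 2), Mul(1479, z)), Rational(-762, 223969)) = Add(Mul(Rational(-1126998, 223969), z), Mul(Rational(-762, 223969), Pow(z, 2))))
Add(Add(Pow(Add(720227, 1725543), -1), Mul(-1, Function('p')(-904))), -2955558) = Add(Add(Pow(Add(720227, 1725543), -1), Mul(-1, Mul(Rational(-762, 223969), -904, Add(1479, -904)))), -2955558) = Add(Add(Pow(2445770, -1), Mul(-1, Mul(Rational(-762, 223969), -904, 575))), -2955558) = Add(Add(Rational(1, 2445770), Mul(-1, Rational(396087600, 223969))), -2955558) = Add(Add(Rational(1, 2445770), Rational(-396087600, 223969)), -2955558) = Add(Rational(-968739169228031, 547776661130), -2955558) = Rational(-1619954432185288571, 547776661130)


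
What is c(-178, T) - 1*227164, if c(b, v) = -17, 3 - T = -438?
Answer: -227181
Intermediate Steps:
T = 441 (T = 3 - 1*(-438) = 3 + 438 = 441)
c(-178, T) - 1*227164 = -17 - 1*227164 = -17 - 227164 = -227181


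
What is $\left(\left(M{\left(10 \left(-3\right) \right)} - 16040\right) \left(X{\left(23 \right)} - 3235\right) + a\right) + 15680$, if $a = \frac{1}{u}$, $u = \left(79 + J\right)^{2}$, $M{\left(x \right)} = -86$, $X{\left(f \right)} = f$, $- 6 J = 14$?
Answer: $\frac{2740875536809}{52900} \approx 5.1812 \cdot 10^{7}$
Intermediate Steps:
$J = - \frac{7}{3}$ ($J = \left(- \frac{1}{6}\right) 14 = - \frac{7}{3} \approx -2.3333$)
$u = \frac{52900}{9}$ ($u = \left(79 - \frac{7}{3}\right)^{2} = \left(\frac{230}{3}\right)^{2} = \frac{52900}{9} \approx 5877.8$)
$a = \frac{9}{52900}$ ($a = \frac{1}{\frac{52900}{9}} = \frac{9}{52900} \approx 0.00017013$)
$\left(\left(M{\left(10 \left(-3\right) \right)} - 16040\right) \left(X{\left(23 \right)} - 3235\right) + a\right) + 15680 = \left(\left(-86 - 16040\right) \left(23 - 3235\right) + \frac{9}{52900}\right) + 15680 = \left(\left(-16126\right) \left(-3212\right) + \frac{9}{52900}\right) + 15680 = \left(51796712 + \frac{9}{52900}\right) + 15680 = \frac{2740046064809}{52900} + 15680 = \frac{2740875536809}{52900}$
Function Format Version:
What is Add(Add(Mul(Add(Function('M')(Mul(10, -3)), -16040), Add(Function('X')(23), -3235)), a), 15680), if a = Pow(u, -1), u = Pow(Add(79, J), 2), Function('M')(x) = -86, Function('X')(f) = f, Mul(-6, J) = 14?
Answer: Rational(2740875536809, 52900) ≈ 5.1812e+7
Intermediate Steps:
J = Rational(-7, 3) (J = Mul(Rational(-1, 6), 14) = Rational(-7, 3) ≈ -2.3333)
u = Rational(52900, 9) (u = Pow(Add(79, Rational(-7, 3)), 2) = Pow(Rational(230, 3), 2) = Rational(52900, 9) ≈ 5877.8)
a = Rational(9, 52900) (a = Pow(Rational(52900, 9), -1) = Rational(9, 52900) ≈ 0.00017013)
Add(Add(Mul(Add(Function('M')(Mul(10, -3)), -16040), Add(Function('X')(23), -3235)), a), 15680) = Add(Add(Mul(Add(-86, -16040), Add(23, -3235)), Rational(9, 52900)), 15680) = Add(Add(Mul(-16126, -3212), Rational(9, 52900)), 15680) = Add(Add(51796712, Rational(9, 52900)), 15680) = Add(Rational(2740046064809, 52900), 15680) = Rational(2740875536809, 52900)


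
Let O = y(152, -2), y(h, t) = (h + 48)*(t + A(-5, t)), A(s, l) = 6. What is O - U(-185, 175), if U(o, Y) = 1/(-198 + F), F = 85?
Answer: 90401/113 ≈ 800.01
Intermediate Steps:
U(o, Y) = -1/113 (U(o, Y) = 1/(-198 + 85) = 1/(-113) = -1/113)
y(h, t) = (6 + t)*(48 + h) (y(h, t) = (h + 48)*(t + 6) = (48 + h)*(6 + t) = (6 + t)*(48 + h))
O = 800 (O = 288 + 6*152 + 48*(-2) + 152*(-2) = 288 + 912 - 96 - 304 = 800)
O - U(-185, 175) = 800 - 1*(-1/113) = 800 + 1/113 = 90401/113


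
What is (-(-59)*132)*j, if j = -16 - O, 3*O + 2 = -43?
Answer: -7788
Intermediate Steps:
O = -15 (O = -⅔ + (⅓)*(-43) = -⅔ - 43/3 = -15)
j = -1 (j = -16 - 1*(-15) = -16 + 15 = -1)
(-(-59)*132)*j = -(-59)*132*(-1) = -59*(-132)*(-1) = 7788*(-1) = -7788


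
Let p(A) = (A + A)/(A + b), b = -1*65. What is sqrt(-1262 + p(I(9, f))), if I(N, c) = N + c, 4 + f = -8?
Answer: I*sqrt(1458770)/34 ≈ 35.523*I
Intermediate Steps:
b = -65
f = -12 (f = -4 - 8 = -12)
p(A) = 2*A/(-65 + A) (p(A) = (A + A)/(A - 65) = (2*A)/(-65 + A) = 2*A/(-65 + A))
sqrt(-1262 + p(I(9, f))) = sqrt(-1262 + 2*(9 - 12)/(-65 + (9 - 12))) = sqrt(-1262 + 2*(-3)/(-65 - 3)) = sqrt(-1262 + 2*(-3)/(-68)) = sqrt(-1262 + 2*(-3)*(-1/68)) = sqrt(-1262 + 3/34) = sqrt(-42905/34) = I*sqrt(1458770)/34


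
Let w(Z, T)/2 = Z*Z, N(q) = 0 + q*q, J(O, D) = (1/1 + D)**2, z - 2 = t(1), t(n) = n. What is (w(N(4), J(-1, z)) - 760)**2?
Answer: 61504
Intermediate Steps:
z = 3 (z = 2 + 1 = 3)
J(O, D) = (1 + D)**2
N(q) = q**2 (N(q) = 0 + q**2 = q**2)
w(Z, T) = 2*Z**2 (w(Z, T) = 2*(Z*Z) = 2*Z**2)
(w(N(4), J(-1, z)) - 760)**2 = (2*(4**2)**2 - 760)**2 = (2*16**2 - 760)**2 = (2*256 - 760)**2 = (512 - 760)**2 = (-248)**2 = 61504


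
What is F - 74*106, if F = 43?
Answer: -7801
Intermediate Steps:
F - 74*106 = 43 - 74*106 = 43 - 7844 = -7801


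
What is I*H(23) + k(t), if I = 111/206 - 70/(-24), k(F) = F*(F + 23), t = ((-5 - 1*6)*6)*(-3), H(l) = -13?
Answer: 54029365/1236 ≈ 43713.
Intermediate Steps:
t = 198 (t = ((-5 - 6)*6)*(-3) = -11*6*(-3) = -66*(-3) = 198)
k(F) = F*(23 + F)
I = 4271/1236 (I = 111*(1/206) - 70*(-1/24) = 111/206 + 35/12 = 4271/1236 ≈ 3.4555)
I*H(23) + k(t) = (4271/1236)*(-13) + 198*(23 + 198) = -55523/1236 + 198*221 = -55523/1236 + 43758 = 54029365/1236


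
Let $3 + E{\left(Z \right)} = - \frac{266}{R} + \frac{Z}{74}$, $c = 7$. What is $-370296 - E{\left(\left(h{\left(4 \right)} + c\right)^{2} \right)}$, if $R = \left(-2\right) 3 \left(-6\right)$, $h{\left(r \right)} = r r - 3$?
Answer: $- \frac{246613817}{666} \approx -3.7029 \cdot 10^{5}$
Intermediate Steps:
$h{\left(r \right)} = -3 + r^{2}$ ($h{\left(r \right)} = r^{2} - 3 = -3 + r^{2}$)
$R = 36$ ($R = \left(-6\right) \left(-6\right) = 36$)
$E{\left(Z \right)} = - \frac{187}{18} + \frac{Z}{74}$ ($E{\left(Z \right)} = -3 + \left(- \frac{266}{36} + \frac{Z}{74}\right) = -3 + \left(\left(-266\right) \frac{1}{36} + Z \frac{1}{74}\right) = -3 + \left(- \frac{133}{18} + \frac{Z}{74}\right) = - \frac{187}{18} + \frac{Z}{74}$)
$-370296 - E{\left(\left(h{\left(4 \right)} + c\right)^{2} \right)} = -370296 - \left(- \frac{187}{18} + \frac{\left(\left(-3 + 4^{2}\right) + 7\right)^{2}}{74}\right) = -370296 - \left(- \frac{187}{18} + \frac{\left(\left(-3 + 16\right) + 7\right)^{2}}{74}\right) = -370296 - \left(- \frac{187}{18} + \frac{\left(13 + 7\right)^{2}}{74}\right) = -370296 - \left(- \frac{187}{18} + \frac{20^{2}}{74}\right) = -370296 - \left(- \frac{187}{18} + \frac{1}{74} \cdot 400\right) = -370296 - \left(- \frac{187}{18} + \frac{200}{37}\right) = -370296 - - \frac{3319}{666} = -370296 + \frac{3319}{666} = - \frac{246613817}{666}$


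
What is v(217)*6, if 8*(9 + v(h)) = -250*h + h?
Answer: -162315/4 ≈ -40579.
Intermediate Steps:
v(h) = -9 - 249*h/8 (v(h) = -9 + (-250*h + h)/8 = -9 + (-249*h)/8 = -9 - 249*h/8)
v(217)*6 = (-9 - 249/8*217)*6 = (-9 - 54033/8)*6 = -54105/8*6 = -162315/4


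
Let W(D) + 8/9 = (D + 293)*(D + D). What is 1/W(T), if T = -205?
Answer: -9/324728 ≈ -2.7715e-5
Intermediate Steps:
W(D) = -8/9 + 2*D*(293 + D) (W(D) = -8/9 + (D + 293)*(D + D) = -8/9 + (293 + D)*(2*D) = -8/9 + 2*D*(293 + D))
1/W(T) = 1/(-8/9 + 2*(-205)² + 586*(-205)) = 1/(-8/9 + 2*42025 - 120130) = 1/(-8/9 + 84050 - 120130) = 1/(-324728/9) = -9/324728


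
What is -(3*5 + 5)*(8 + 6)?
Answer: -280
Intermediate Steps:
-(3*5 + 5)*(8 + 6) = -(15 + 5)*14 = -20*14 = -1*280 = -280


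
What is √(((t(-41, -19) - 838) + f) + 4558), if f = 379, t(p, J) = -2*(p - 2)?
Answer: 3*√465 ≈ 64.692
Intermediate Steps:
t(p, J) = 4 - 2*p (t(p, J) = -2*(-2 + p) = 4 - 2*p)
√(((t(-41, -19) - 838) + f) + 4558) = √((((4 - 2*(-41)) - 838) + 379) + 4558) = √((((4 + 82) - 838) + 379) + 4558) = √(((86 - 838) + 379) + 4558) = √((-752 + 379) + 4558) = √(-373 + 4558) = √4185 = 3*√465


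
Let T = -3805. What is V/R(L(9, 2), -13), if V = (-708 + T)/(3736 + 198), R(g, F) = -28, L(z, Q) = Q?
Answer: 4513/110152 ≈ 0.040971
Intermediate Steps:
V = -4513/3934 (V = (-708 - 3805)/(3736 + 198) = -4513/3934 ≈ -1.1472)
V/R(L(9, 2), -13) = -4513/3934/(-28) = -4513/3934*(-1/28) = 4513/110152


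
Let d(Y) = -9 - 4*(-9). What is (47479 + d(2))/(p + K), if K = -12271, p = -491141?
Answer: -23753/251706 ≈ -0.094368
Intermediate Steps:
d(Y) = 27 (d(Y) = -9 + 36 = 27)
(47479 + d(2))/(p + K) = (47479 + 27)/(-491141 - 12271) = 47506/(-503412) = 47506*(-1/503412) = -23753/251706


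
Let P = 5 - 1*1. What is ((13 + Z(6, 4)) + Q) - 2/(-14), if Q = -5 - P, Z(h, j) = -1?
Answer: 22/7 ≈ 3.1429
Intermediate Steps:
P = 4 (P = 5 - 1 = 4)
Q = -9 (Q = -5 - 1*4 = -5 - 4 = -9)
((13 + Z(6, 4)) + Q) - 2/(-14) = ((13 - 1) - 9) - 2/(-14) = (12 - 9) - 1/14*(-2) = 3 + ⅐ = 22/7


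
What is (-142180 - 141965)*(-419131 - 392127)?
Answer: 230514904410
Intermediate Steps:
(-142180 - 141965)*(-419131 - 392127) = -284145*(-811258) = 230514904410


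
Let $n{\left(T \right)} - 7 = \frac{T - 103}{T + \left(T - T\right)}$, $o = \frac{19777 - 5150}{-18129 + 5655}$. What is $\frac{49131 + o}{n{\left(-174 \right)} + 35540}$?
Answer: $\frac{17772518543}{12859560945} \approx 1.382$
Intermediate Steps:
$o = - \frac{14627}{12474}$ ($o = \frac{14627}{-12474} = 14627 \left(- \frac{1}{12474}\right) = - \frac{14627}{12474} \approx -1.1726$)
$n{\left(T \right)} = 7 + \frac{-103 + T}{T}$ ($n{\left(T \right)} = 7 + \frac{T - 103}{T + \left(T - T\right)} = 7 + \frac{-103 + T}{T + 0} = 7 + \frac{-103 + T}{T}$)
$\frac{49131 + o}{n{\left(-174 \right)} + 35540} = \frac{49131 - \frac{14627}{12474}}{\left(8 - \frac{103}{-174}\right) + 35540} = \frac{612845467}{12474 \left(\left(8 - - \frac{103}{174}\right) + 35540\right)} = \frac{612845467}{12474 \left(\left(8 + \frac{103}{174}\right) + 35540\right)} = \frac{612845467}{12474 \left(\frac{1495}{174} + 35540\right)} = \frac{612845467}{12474 \cdot \frac{6185455}{174}} = \frac{612845467}{12474} \cdot \frac{174}{6185455} = \frac{17772518543}{12859560945}$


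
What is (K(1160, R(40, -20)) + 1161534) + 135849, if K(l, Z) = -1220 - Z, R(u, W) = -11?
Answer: 1296174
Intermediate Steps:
(K(1160, R(40, -20)) + 1161534) + 135849 = ((-1220 - 1*(-11)) + 1161534) + 135849 = ((-1220 + 11) + 1161534) + 135849 = (-1209 + 1161534) + 135849 = 1160325 + 135849 = 1296174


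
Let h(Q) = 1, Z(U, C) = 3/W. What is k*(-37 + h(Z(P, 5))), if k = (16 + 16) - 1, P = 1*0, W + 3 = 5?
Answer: -1116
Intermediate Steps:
W = 2 (W = -3 + 5 = 2)
P = 0
Z(U, C) = 3/2
k = 31 (k = 32 - 1 = 31)
k*(-37 + h(Z(P, 5))) = 31*(-37 + 1) = 31*(-36) = -1116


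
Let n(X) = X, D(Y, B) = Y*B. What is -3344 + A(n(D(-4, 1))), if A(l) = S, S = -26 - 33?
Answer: -3403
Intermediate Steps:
D(Y, B) = B*Y
S = -59
A(l) = -59
-3344 + A(n(D(-4, 1))) = -3344 - 59 = -3403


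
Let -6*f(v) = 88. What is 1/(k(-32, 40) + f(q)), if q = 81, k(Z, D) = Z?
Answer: -3/140 ≈ -0.021429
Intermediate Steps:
f(v) = -44/3 (f(v) = -1/6*88 = -44/3)
1/(k(-32, 40) + f(q)) = 1/(-32 - 44/3) = 1/(-140/3) = -3/140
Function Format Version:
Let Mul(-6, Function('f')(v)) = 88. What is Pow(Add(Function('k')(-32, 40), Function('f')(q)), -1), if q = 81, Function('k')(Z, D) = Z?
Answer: Rational(-3, 140) ≈ -0.021429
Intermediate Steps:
Function('f')(v) = Rational(-44, 3) (Function('f')(v) = Mul(Rational(-1, 6), 88) = Rational(-44, 3))
Pow(Add(Function('k')(-32, 40), Function('f')(q)), -1) = Pow(Add(-32, Rational(-44, 3)), -1) = Pow(Rational(-140, 3), -1) = Rational(-3, 140)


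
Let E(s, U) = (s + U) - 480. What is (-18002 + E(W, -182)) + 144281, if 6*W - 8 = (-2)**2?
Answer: 125619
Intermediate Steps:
W = 2 (W = 4/3 + (1/6)*(-2)**2 = 4/3 + (1/6)*4 = 4/3 + 2/3 = 2)
E(s, U) = -480 + U + s (E(s, U) = (U + s) - 480 = -480 + U + s)
(-18002 + E(W, -182)) + 144281 = (-18002 + (-480 - 182 + 2)) + 144281 = (-18002 - 660) + 144281 = -18662 + 144281 = 125619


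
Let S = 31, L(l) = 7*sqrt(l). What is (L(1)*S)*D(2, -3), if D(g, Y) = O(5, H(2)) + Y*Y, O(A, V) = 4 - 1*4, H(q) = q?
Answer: 1953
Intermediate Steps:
O(A, V) = 0 (O(A, V) = 4 - 4 = 0)
D(g, Y) = Y**2 (D(g, Y) = 0 + Y*Y = 0 + Y**2 = Y**2)
(L(1)*S)*D(2, -3) = ((7*sqrt(1))*31)*(-3)**2 = ((7*1)*31)*9 = (7*31)*9 = 217*9 = 1953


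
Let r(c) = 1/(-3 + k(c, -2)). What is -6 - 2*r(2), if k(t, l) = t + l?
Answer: -16/3 ≈ -5.3333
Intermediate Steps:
k(t, l) = l + t
r(c) = 1/(-5 + c) (r(c) = 1/(-3 + (-2 + c)) = 1/(-5 + c))
-6 - 2*r(2) = -6 - 2/(-5 + 2) = -6 - 2/(-3) = -6 - 2*(-1/3) = -6 + 2/3 = -16/3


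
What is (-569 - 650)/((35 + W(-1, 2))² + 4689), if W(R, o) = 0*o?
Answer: -1219/5914 ≈ -0.20612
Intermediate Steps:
W(R, o) = 0
(-569 - 650)/((35 + W(-1, 2))² + 4689) = (-569 - 650)/((35 + 0)² + 4689) = -1219/(35² + 4689) = -1219/(1225 + 4689) = -1219/5914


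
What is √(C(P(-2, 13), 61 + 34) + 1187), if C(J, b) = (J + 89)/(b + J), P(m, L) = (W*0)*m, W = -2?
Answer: √10721130/95 ≈ 34.466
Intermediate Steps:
P(m, L) = 0 (P(m, L) = (-2*0)*m = 0*m = 0)
C(J, b) = (89 + J)/(J + b)
√(C(P(-2, 13), 61 + 34) + 1187) = √((89 + 0)/(0 + (61 + 34)) + 1187) = √(89/(0 + 95) + 1187) = √(89/95 + 1187) = √(112854/95) = √10721130/95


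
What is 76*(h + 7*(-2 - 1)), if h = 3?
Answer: -1368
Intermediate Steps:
76*(h + 7*(-2 - 1)) = 76*(3 + 7*(-2 - 1)) = 76*(3 + 7*(-3)) = 76*(3 - 21) = 76*(-18) = -1368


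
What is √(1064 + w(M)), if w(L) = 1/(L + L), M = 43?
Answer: √7869430/86 ≈ 32.619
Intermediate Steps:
w(L) = 1/(2*L)
√(1064 + w(M)) = √(1064 + (½)/43) = √(1064 + (½)*(1/43)) = √(1064 + 1/86) = √(91505/86) = √7869430/86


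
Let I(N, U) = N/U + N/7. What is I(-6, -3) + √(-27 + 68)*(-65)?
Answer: 8/7 - 65*√41 ≈ -415.06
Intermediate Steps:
I(N, U) = N/7 + N/U (I(N, U) = N/U + N*(⅐) = N/U + N/7 = N/7 + N/U)
I(-6, -3) + √(-27 + 68)*(-65) = ((⅐)*(-6) - 6/(-3)) + √(-27 + 68)*(-65) = (-6/7 - 6*(-⅓)) + √41*(-65) = (-6/7 + 2) - 65*√41 = 8/7 - 65*√41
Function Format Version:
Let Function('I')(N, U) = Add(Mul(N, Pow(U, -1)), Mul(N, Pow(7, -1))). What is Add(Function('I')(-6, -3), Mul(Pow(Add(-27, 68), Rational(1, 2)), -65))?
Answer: Add(Rational(8, 7), Mul(-65, Pow(41, Rational(1, 2)))) ≈ -415.06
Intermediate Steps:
Function('I')(N, U) = Add(Mul(Rational(1, 7), N), Mul(N, Pow(U, -1))) (Function('I')(N, U) = Add(Mul(N, Pow(U, -1)), Mul(N, Rational(1, 7))) = Add(Mul(N, Pow(U, -1)), Mul(Rational(1, 7), N)) = Add(Mul(Rational(1, 7), N), Mul(N, Pow(U, -1))))
Add(Function('I')(-6, -3), Mul(Pow(Add(-27, 68), Rational(1, 2)), -65)) = Add(Add(Mul(Rational(1, 7), -6), Mul(-6, Pow(-3, -1))), Mul(Pow(Add(-27, 68), Rational(1, 2)), -65)) = Add(Add(Rational(-6, 7), Mul(-6, Rational(-1, 3))), Mul(Pow(41, Rational(1, 2)), -65)) = Add(Add(Rational(-6, 7), 2), Mul(-65, Pow(41, Rational(1, 2)))) = Add(Rational(8, 7), Mul(-65, Pow(41, Rational(1, 2))))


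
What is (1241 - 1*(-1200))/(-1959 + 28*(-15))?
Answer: -2441/2379 ≈ -1.0261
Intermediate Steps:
(1241 - 1*(-1200))/(-1959 + 28*(-15)) = (1241 + 1200)/(-1959 - 420) = 2441/(-2379) = 2441*(-1/2379) = -2441/2379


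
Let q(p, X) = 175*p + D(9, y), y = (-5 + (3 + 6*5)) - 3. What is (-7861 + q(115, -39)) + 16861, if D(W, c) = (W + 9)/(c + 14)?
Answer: 378631/13 ≈ 29125.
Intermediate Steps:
y = 25 (y = (-5 + (3 + 30)) - 3 = (-5 + 33) - 3 = 28 - 3 = 25)
D(W, c) = (9 + W)/(14 + c)
q(p, X) = 6/13 + 175*p (q(p, X) = 175*p + (9 + 9)/(14 + 25) = 175*p + 18/39 = 175*p + (1/39)*18 = 175*p + 6/13 = 6/13 + 175*p)
(-7861 + q(115, -39)) + 16861 = (-7861 + (6/13 + 175*115)) + 16861 = (-7861 + (6/13 + 20125)) + 16861 = (-7861 + 261631/13) + 16861 = 159438/13 + 16861 = 378631/13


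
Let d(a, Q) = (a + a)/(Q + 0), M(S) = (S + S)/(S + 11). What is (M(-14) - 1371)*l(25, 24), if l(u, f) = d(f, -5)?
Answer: 13072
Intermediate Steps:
M(S) = 2*S/(11 + S) (M(S) = (2*S)/(11 + S) = 2*S/(11 + S))
d(a, Q) = 2*a/Q (d(a, Q) = (2*a)/Q = 2*a/Q)
l(u, f) = -2*f/5 (l(u, f) = 2*f/(-5) = 2*f*(-1/5) = -2*f/5)
(M(-14) - 1371)*l(25, 24) = (2*(-14)/(11 - 14) - 1371)*(-2/5*24) = (2*(-14)/(-3) - 1371)*(-48/5) = (2*(-14)*(-1/3) - 1371)*(-48/5) = (28/3 - 1371)*(-48/5) = -4085/3*(-48/5) = 13072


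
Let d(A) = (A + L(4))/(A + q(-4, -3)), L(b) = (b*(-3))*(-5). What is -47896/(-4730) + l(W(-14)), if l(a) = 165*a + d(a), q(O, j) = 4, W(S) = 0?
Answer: 59423/2365 ≈ 25.126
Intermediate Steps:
L(b) = 15*b (L(b) = -3*b*(-5) = 15*b)
d(A) = (60 + A)/(4 + A) (d(A) = (A + 15*4)/(A + 4) = (A + 60)/(4 + A) = (60 + A)/(4 + A))
l(a) = 165*a + (60 + a)/(4 + a)
-47896/(-4730) + l(W(-14)) = -47896/(-4730) + (60 + 0 + 165*0*(4 + 0))/(4 + 0) = -47896*(-1/4730) + (60 + 0 + 165*0*4)/4 = 23948/2365 + (60 + 0 + 0)/4 = 23948/2365 + (¼)*60 = 23948/2365 + 15 = 59423/2365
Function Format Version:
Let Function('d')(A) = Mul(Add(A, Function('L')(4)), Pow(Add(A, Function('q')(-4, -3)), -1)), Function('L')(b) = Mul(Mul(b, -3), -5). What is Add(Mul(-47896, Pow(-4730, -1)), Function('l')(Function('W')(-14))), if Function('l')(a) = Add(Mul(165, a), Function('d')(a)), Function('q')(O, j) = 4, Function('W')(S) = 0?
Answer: Rational(59423, 2365) ≈ 25.126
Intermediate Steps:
Function('L')(b) = Mul(15, b) (Function('L')(b) = Mul(Mul(-3, b), -5) = Mul(15, b))
Function('d')(A) = Mul(Pow(Add(4, A), -1), Add(60, A)) (Function('d')(A) = Mul(Add(A, Mul(15, 4)), Pow(Add(A, 4), -1)) = Mul(Add(A, 60), Pow(Add(4, A), -1)) = Mul(Add(60, A), Pow(Add(4, A), -1)) = Mul(Pow(Add(4, A), -1), Add(60, A)))
Function('l')(a) = Add(Mul(165, a), Mul(Pow(Add(4, a), -1), Add(60, a)))
Add(Mul(-47896, Pow(-4730, -1)), Function('l')(Function('W')(-14))) = Add(Mul(-47896, Pow(-4730, -1)), Mul(Pow(Add(4, 0), -1), Add(60, 0, Mul(165, 0, Add(4, 0))))) = Add(Mul(-47896, Rational(-1, 4730)), Mul(Pow(4, -1), Add(60, 0, Mul(165, 0, 4)))) = Add(Rational(23948, 2365), Mul(Rational(1, 4), Add(60, 0, 0))) = Add(Rational(23948, 2365), Mul(Rational(1, 4), 60)) = Add(Rational(23948, 2365), 15) = Rational(59423, 2365)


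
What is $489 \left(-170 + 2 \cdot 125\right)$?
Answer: $39120$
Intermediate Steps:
$489 \left(-170 + 2 \cdot 125\right) = 489 \left(-170 + 250\right) = 489 \cdot 80 = 39120$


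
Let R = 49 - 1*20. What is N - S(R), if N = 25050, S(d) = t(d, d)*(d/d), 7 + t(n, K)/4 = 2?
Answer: 25070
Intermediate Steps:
R = 29 (R = 49 - 20 = 29)
t(n, K) = -20 (t(n, K) = -28 + 4*2 = -28 + 8 = -20)
S(d) = -20 (S(d) = -20*d/d = -20*1 = -20)
N - S(R) = 25050 - 1*(-20) = 25050 + 20 = 25070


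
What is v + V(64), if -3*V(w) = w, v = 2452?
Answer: 7292/3 ≈ 2430.7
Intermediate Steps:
V(w) = -w/3
v + V(64) = 2452 - ⅓*64 = 2452 - 64/3 = 7292/3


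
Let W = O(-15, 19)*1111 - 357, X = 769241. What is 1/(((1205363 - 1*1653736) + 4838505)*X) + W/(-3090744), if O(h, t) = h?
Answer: 1197593282073971/217451195559359586 ≈ 0.0055074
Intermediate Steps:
W = -17022 (W = -15*1111 - 357 = -16665 - 357 = -17022)
1/(((1205363 - 1*1653736) + 4838505)*X) + W/(-3090744) = 1/(((1205363 - 1*1653736) + 4838505)*769241) - 17022/(-3090744) = (1/769241)/((1205363 - 1653736) + 4838505) - 17022*(-1/3090744) = (1/769241)/(-448373 + 4838505) + 2837/515124 = (1/769241)/4390132 + 2837/515124 = (1/4390132)*(1/769241) + 2837/515124 = 1/3377069529812 + 2837/515124 = 1197593282073971/217451195559359586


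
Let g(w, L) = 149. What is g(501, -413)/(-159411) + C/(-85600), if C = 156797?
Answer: -25007920967/13645581600 ≈ -1.8327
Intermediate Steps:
g(501, -413)/(-159411) + C/(-85600) = 149/(-159411) + 156797/(-85600) = 149*(-1/159411) + 156797*(-1/85600) = -149/159411 - 156797/85600 = -25007920967/13645581600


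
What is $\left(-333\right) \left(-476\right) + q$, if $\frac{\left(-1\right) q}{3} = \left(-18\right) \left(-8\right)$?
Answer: $158076$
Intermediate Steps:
$q = -432$ ($q = - 3 \left(\left(-18\right) \left(-8\right)\right) = \left(-3\right) 144 = -432$)
$\left(-333\right) \left(-476\right) + q = \left(-333\right) \left(-476\right) - 432 = 158508 - 432 = 158076$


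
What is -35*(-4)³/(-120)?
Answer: -56/3 ≈ -18.667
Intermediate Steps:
-35*(-4)³/(-120) = -(-2240)*(-1)/120 = -35*8/15 = -56/3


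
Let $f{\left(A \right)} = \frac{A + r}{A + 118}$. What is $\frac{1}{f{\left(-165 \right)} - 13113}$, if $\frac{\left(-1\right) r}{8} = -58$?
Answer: $- \frac{47}{616610} \approx -7.6223 \cdot 10^{-5}$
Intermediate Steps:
$r = 464$ ($r = \left(-8\right) \left(-58\right) = 464$)
$f{\left(A \right)} = \frac{464 + A}{118 + A}$ ($f{\left(A \right)} = \frac{A + 464}{A + 118} = \frac{464 + A}{118 + A}$)
$\frac{1}{f{\left(-165 \right)} - 13113} = \frac{1}{\frac{464 - 165}{118 - 165} - 13113} = \frac{1}{\frac{1}{-47} \cdot 299 - 13113} = \frac{1}{\left(- \frac{1}{47}\right) 299 - 13113} = \frac{1}{- \frac{299}{47} - 13113} = \frac{1}{- \frac{616610}{47}} = - \frac{47}{616610}$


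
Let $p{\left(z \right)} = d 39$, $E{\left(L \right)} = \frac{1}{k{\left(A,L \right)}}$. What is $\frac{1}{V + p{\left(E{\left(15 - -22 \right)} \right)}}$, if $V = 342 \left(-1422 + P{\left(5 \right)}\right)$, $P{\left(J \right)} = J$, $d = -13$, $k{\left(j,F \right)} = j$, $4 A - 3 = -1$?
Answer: $- \frac{1}{485121} \approx -2.0613 \cdot 10^{-6}$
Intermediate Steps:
$A = \frac{1}{2}$ ($A = \frac{3}{4} + \frac{1}{4} \left(-1\right) = \frac{3}{4} - \frac{1}{4} = \frac{1}{2} \approx 0.5$)
$E{\left(L \right)} = 2$ ($E{\left(L \right)} = \frac{1}{\frac{1}{2}} = 2$)
$p{\left(z \right)} = -507$ ($p{\left(z \right)} = \left(-13\right) 39 = -507$)
$V = -484614$ ($V = 342 \left(-1422 + 5\right) = 342 \left(-1417\right) = -484614$)
$\frac{1}{V + p{\left(E{\left(15 - -22 \right)} \right)}} = \frac{1}{-484614 - 507} = \frac{1}{-485121} = - \frac{1}{485121}$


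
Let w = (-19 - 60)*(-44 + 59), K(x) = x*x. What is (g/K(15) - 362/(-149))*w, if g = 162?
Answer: -2780484/745 ≈ -3732.2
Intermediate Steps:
K(x) = x²
w = -1185 (w = -79*15 = -1185)
(g/K(15) - 362/(-149))*w = (162/(15²) - 362/(-149))*(-1185) = (162/225 - 362*(-1/149))*(-1185) = (162*(1/225) + 362/149)*(-1185) = (18/25 + 362/149)*(-1185) = (11732/3725)*(-1185) = -2780484/745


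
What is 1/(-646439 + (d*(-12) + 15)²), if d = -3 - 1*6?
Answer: -1/631310 ≈ -1.5840e-6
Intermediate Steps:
d = -9 (d = -3 - 6 = -9)
1/(-646439 + (d*(-12) + 15)²) = 1/(-646439 + (-9*(-12) + 15)²) = 1/(-646439 + (108 + 15)²) = 1/(-646439 + 123²) = 1/(-646439 + 15129) = 1/(-631310) = -1/631310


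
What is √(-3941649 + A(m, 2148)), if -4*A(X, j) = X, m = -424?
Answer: I*√3941543 ≈ 1985.3*I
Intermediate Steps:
A(X, j) = -X/4
√(-3941649 + A(m, 2148)) = √(-3941649 - ¼*(-424)) = √(-3941649 + 106) = √(-3941543) = I*√3941543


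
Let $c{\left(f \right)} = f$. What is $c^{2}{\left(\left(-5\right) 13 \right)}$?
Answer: $4225$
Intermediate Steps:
$c^{2}{\left(\left(-5\right) 13 \right)} = \left(\left(-5\right) 13\right)^{2} = \left(-65\right)^{2} = 4225$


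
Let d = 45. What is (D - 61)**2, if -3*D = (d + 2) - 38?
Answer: 4096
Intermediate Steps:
D = -3 (D = -((45 + 2) - 38)/3 = -(47 - 38)/3 = -1/3*9 = -3)
(D - 61)**2 = (-3 - 61)**2 = (-64)**2 = 4096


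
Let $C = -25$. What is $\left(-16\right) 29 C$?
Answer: $11600$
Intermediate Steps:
$\left(-16\right) 29 C = \left(-16\right) 29 \left(-25\right) = \left(-464\right) \left(-25\right) = 11600$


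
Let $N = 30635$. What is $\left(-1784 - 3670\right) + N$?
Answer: $25181$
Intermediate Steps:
$\left(-1784 - 3670\right) + N = \left(-1784 - 3670\right) + 30635 = -5454 + 30635 = 25181$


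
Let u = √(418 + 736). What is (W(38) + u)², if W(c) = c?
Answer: (38 + √1154)² ≈ 5179.8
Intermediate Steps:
u = √1154 ≈ 33.971
(W(38) + u)² = (38 + √1154)²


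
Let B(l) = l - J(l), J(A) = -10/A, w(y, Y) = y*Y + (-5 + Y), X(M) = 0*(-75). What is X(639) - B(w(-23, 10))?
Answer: 10127/45 ≈ 225.04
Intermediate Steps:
X(M) = 0
w(y, Y) = -5 + Y + Y*y (w(y, Y) = Y*y + (-5 + Y) = -5 + Y + Y*y)
B(l) = l + 10/l (B(l) = l - (-10)/l = l + 10/l)
X(639) - B(w(-23, 10)) = 0 - ((-5 + 10 + 10*(-23)) + 10/(-5 + 10 + 10*(-23))) = 0 - ((-5 + 10 - 230) + 10/(-5 + 10 - 230)) = 0 - (-225 + 10/(-225)) = 0 - (-225 + 10*(-1/225)) = 0 - (-225 - 2/45) = 0 - 1*(-10127/45) = 0 + 10127/45 = 10127/45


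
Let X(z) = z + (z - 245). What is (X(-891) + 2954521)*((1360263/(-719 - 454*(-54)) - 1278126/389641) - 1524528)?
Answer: -41734569630831443900130/9272286877 ≈ -4.5010e+12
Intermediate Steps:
X(z) = -245 + 2*z (X(z) = z + (-245 + z) = -245 + 2*z)
(X(-891) + 2954521)*((1360263/(-719 - 454*(-54)) - 1278126/389641) - 1524528) = ((-245 + 2*(-891)) + 2954521)*((1360263/(-719 - 454*(-54)) - 1278126/389641) - 1524528) = ((-245 - 1782) + 2954521)*((1360263/(-719 + 24516) - 1278126*1/389641) - 1524528) = (-2027 + 2954521)*((1360263/23797 - 1278126/389641) - 1524528) = 2952494*((1360263*(1/23797) - 1278126/389641) - 1524528) = 2952494*((1360263/23797 - 1278126/389641) - 1524528) = 2952494*(499598671161/9272286877 - 1524528) = 2952494*(-14135361369347895/9272286877) = -41734569630831443900130/9272286877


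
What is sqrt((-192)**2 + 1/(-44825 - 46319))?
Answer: sqrt(76559420008190)/45572 ≈ 192.00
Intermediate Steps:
sqrt((-192)**2 + 1/(-44825 - 46319)) = sqrt(36864 + 1/(-91144)) = sqrt(36864 - 1/91144) = sqrt(3359932415/91144) = sqrt(76559420008190)/45572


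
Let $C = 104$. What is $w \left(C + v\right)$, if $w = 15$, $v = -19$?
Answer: $1275$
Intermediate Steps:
$w \left(C + v\right) = 15 \left(104 - 19\right) = 15 \cdot 85 = 1275$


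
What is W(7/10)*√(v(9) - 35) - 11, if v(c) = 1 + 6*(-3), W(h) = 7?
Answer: -11 + 14*I*√13 ≈ -11.0 + 50.478*I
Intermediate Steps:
v(c) = -17 (v(c) = 1 - 18 = -17)
W(7/10)*√(v(9) - 35) - 11 = 7*√(-17 - 35) - 11 = 7*√(-52) - 11 = 7*(2*I*√13) - 11 = 14*I*√13 - 11 = -11 + 14*I*√13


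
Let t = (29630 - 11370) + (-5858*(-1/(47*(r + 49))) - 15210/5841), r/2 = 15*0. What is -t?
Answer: -27292163992/1494647 ≈ -18260.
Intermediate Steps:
r = 0 (r = 2*(15*0) = 2*0 = 0)
t = 27292163992/1494647 (t = (29630 - 11370) + (-5858*(-1/(47*(0 + 49))) - 15210/5841) = 18260 + (-5858/(49*(-47)) - 15210*1/5841) = 18260 + (-5858/(-2303) - 1690/649) = 18260 + (-5858*(-1/2303) - 1690/649) = 18260 + (5858/2303 - 1690/649) = 18260 - 90228/1494647 = 27292163992/1494647 ≈ 18260.)
-t = -1*27292163992/1494647 = -27292163992/1494647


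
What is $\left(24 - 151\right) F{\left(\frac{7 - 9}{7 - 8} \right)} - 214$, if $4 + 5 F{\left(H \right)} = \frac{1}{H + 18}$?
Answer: $- \frac{11367}{100} \approx -113.67$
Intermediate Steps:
$F{\left(H \right)} = - \frac{4}{5} + \frac{1}{5 \left(18 + H\right)}$ ($F{\left(H \right)} = - \frac{4}{5} + \frac{1}{5 \left(H + 18\right)} = - \frac{4}{5} + \frac{1}{5 \left(18 + H\right)}$)
$\left(24 - 151\right) F{\left(\frac{7 - 9}{7 - 8} \right)} - 214 = \left(24 - 151\right) \frac{-71 - 4 \frac{7 - 9}{7 - 8}}{5 \left(18 + \frac{7 - 9}{7 - 8}\right)} - 214 = - 127 \frac{-71 - 4 \left(- \frac{2}{-1}\right)}{5 \left(18 - \frac{2}{-1}\right)} - 214 = - 127 \frac{-71 - 4 \left(\left(-2\right) \left(-1\right)\right)}{5 \left(18 - -2\right)} - 214 = - 127 \frac{-71 - 8}{5 \left(18 + 2\right)} - 214 = - 127 \frac{-71 - 8}{5 \cdot 20} - 214 = - 127 \cdot \frac{1}{5} \cdot \frac{1}{20} \left(-79\right) - 214 = \left(-127\right) \left(- \frac{79}{100}\right) - 214 = \frac{10033}{100} - 214 = - \frac{11367}{100}$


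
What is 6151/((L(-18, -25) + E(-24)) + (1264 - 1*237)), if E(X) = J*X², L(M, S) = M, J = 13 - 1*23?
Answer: -6151/4751 ≈ -1.2947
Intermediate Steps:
J = -10 (J = 13 - 23 = -10)
E(X) = -10*X²
6151/((L(-18, -25) + E(-24)) + (1264 - 1*237)) = 6151/((-18 - 10*(-24)²) + (1264 - 1*237)) = 6151/((-18 - 10*576) + (1264 - 237)) = 6151/((-18 - 5760) + 1027) = 6151/(-5778 + 1027) = 6151/(-4751) = 6151*(-1/4751) = -6151/4751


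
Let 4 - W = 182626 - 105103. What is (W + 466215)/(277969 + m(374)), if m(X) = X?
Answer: 388696/278343 ≈ 1.3965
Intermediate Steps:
W = -77519 (W = 4 - (182626 - 105103) = 4 - 1*77523 = 4 - 77523 = -77519)
(W + 466215)/(277969 + m(374)) = (-77519 + 466215)/(277969 + 374) = 388696/278343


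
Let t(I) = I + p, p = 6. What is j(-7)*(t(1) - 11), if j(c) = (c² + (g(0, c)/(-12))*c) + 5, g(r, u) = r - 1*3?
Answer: -209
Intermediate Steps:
g(r, u) = -3 + r (g(r, u) = r - 3 = -3 + r)
t(I) = 6 + I (t(I) = I + 6 = 6 + I)
j(c) = 5 + c² + c/4 (j(c) = (c² + ((-3 + 0)/(-12))*c) + 5 = (c² + (-3*(-1/12))*c) + 5 = (c² + c/4) + 5 = 5 + c² + c/4)
j(-7)*(t(1) - 11) = (5 + (-7)² + (¼)*(-7))*((6 + 1) - 11) = (5 + 49 - 7/4)*(7 - 11) = (209/4)*(-4) = -209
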